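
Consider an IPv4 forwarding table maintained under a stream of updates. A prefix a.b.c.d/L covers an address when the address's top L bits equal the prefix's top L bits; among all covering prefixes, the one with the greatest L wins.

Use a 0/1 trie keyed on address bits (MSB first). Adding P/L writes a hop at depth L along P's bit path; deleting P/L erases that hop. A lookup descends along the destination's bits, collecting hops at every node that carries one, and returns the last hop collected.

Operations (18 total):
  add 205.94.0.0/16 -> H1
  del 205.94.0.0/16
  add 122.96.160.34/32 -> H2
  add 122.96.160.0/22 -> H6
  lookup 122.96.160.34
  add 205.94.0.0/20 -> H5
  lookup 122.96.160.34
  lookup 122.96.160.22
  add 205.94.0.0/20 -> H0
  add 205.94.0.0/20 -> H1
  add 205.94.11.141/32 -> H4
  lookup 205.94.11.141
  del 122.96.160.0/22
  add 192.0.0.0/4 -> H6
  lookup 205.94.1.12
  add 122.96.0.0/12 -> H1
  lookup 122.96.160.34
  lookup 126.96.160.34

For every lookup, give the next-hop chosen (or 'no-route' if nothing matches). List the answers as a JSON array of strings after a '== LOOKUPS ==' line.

Trace:
  + 205.94.0.0/16 (H1) depth=16
  - 205.94.0.0/16 clear@16
  + 122.96.160.34/32 (H2) depth=32
  + 122.96.160.0/22 (H6) depth=22
  ? 122.96.160.34  path d0:-→d1:-→d2:-→d3:-→d4:-→d5:-→d6:-→d7:-→d8:-→d9:-→d10:-→d11:-→d12:-→d13:-→d14:-→d15:-→d16:-→d17:-→d18:-→d19:-→d20:-→d21:-→d22:H6→d23:-→d24:-→d25:-→d26:-→d27:-→d28:-→d29:-→d30:-→d31:-→d32:H2  best=H2
  + 205.94.0.0/20 (H5) depth=20
  ? 122.96.160.34  path d0:-→d1:-→d2:-→d3:-→d4:-→d5:-→d6:-→d7:-→d8:-→d9:-→d10:-→d11:-→d12:-→d13:-→d14:-→d15:-→d16:-→d17:-→d18:-→d19:-→d20:-→d21:-→d22:H6→d23:-→d24:-→d25:-→d26:-→d27:-→d28:-→d29:-→d30:-→d31:-→d32:H2  best=H2
  ? 122.96.160.22  path d0:-→d1:-→d2:-→d3:-→d4:-→d5:-→d6:-→d7:-→d8:-→d9:-→d10:-→d11:-→d12:-→d13:-→d14:-→d15:-→d16:-→d17:-→d18:-→d19:-→d20:-→d21:-→d22:H6→d23:-→d24:-→d25:-→d26:-  best=H6
  + 205.94.0.0/20 (H0) depth=20
  + 205.94.0.0/20 (H1) depth=20
  + 205.94.11.141/32 (H4) depth=32
  ? 205.94.11.141  path d0:-→d1:-→d2:-→d3:-→d4:-→d5:-→d6:-→d7:-→d8:-→d9:-→d10:-→d11:-→d12:-→d13:-→d14:-→d15:-→d16:-→d17:-→d18:-→d19:-→d20:H1→d21:-→d22:-→d23:-→d24:-→d25:-→d26:-→d27:-→d28:-→d29:-→d30:-→d31:-→d32:H4  best=H4
  - 122.96.160.0/22 clear@22
  + 192.0.0.0/4 (H6) depth=4
  ? 205.94.1.12  path d0:-→d1:-→d2:-→d3:-→d4:H6→d5:-→d6:-→d7:-→d8:-→d9:-→d10:-→d11:-→d12:-→d13:-→d14:-→d15:-→d16:-→d17:-→d18:-→d19:-→d20:H1  best=H1
  + 122.96.0.0/12 (H1) depth=12
  ? 122.96.160.34  path d0:-→d1:-→d2:-→d3:-→d4:-→d5:-→d6:-→d7:-→d8:-→d9:-→d10:-→d11:-→d12:H1→d13:-→d14:-→d15:-→d16:-→d17:-→d18:-→d19:-→d20:-→d21:-→d22:-→d23:-→d24:-→d25:-→d26:-→d27:-→d28:-→d29:-→d30:-→d31:-→d32:H2  best=H2
  ? 126.96.160.34  path d0:-→d1:-→d2:-→d3:-→d4:-→d5:-  best=no-route

== LOOKUPS ==
["H2","H2","H6","H4","H1","H2","no-route"]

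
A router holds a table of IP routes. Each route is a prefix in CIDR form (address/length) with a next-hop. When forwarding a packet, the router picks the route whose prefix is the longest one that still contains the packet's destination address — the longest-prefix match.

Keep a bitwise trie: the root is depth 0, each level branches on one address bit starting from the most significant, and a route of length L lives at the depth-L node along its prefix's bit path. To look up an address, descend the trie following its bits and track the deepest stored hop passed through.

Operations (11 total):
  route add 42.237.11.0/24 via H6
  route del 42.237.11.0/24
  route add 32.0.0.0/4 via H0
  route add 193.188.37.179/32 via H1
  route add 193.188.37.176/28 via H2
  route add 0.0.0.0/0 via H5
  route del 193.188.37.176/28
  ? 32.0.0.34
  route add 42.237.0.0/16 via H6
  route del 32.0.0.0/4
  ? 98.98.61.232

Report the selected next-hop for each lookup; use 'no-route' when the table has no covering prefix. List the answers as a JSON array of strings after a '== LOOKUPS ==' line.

Process each operation:
  add 42.237.11.0/24 -> H6 at depth 24
  - 42.237.11.0/24 clear@24
  add 32.0.0.0/4 -> H0 at depth 4
  add 193.188.37.179/32 -> H1 at depth 32
  add 193.188.37.176/28 -> H2 at depth 28
  add 0.0.0.0/0 -> H5 at depth 0
  - 193.188.37.176/28 clear@28
  ? 32.0.0.34  path d0:H5→d1:-→d2:-→d3:-→d4:H0  best=H0
  add 42.237.0.0/16 -> H6 at depth 16
  - 32.0.0.0/4 clear@4
  ? 98.98.61.232  path d0:H5→d1:-  best=H5

== LOOKUPS ==
["H0","H5"]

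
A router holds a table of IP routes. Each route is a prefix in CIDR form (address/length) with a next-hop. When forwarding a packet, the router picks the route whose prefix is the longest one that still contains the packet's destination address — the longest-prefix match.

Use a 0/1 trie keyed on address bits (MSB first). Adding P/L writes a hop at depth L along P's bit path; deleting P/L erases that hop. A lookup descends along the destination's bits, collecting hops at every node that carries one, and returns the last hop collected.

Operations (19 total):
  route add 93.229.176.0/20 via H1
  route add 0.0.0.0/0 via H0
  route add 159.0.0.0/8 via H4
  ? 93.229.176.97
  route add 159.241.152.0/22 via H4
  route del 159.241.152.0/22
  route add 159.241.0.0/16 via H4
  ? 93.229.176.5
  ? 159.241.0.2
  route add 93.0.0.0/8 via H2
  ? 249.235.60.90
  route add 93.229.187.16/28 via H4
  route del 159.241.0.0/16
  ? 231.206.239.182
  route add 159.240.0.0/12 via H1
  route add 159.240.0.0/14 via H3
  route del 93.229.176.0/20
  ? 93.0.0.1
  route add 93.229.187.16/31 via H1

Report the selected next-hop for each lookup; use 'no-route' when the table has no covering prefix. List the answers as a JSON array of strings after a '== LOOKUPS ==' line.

Process each operation:
  + 93.229.176.0/20 (H1) depth=20
  + 0.0.0.0/0 (H0) depth=0
  + 159.0.0.0/8 (H4) depth=8
  Q 93.229.176.97: descend 01011101111001011011 ; hops seen [H0,H1] ; pick H1
  + 159.241.152.0/22 (H4) depth=22
  - 159.241.152.0/22 clear@22
  + 159.241.0.0/16 (H4) depth=16
  Q 93.229.176.5: descend 01011101111001011011 ; hops seen [H0,H1] ; pick H1
  Q 159.241.0.2: descend 1001111111110001 ; hops seen [H0,H4,H4] ; pick H4
  + 93.0.0.0/8 (H2) depth=8
  Q 249.235.60.90: descend 1 ; hops seen [H0] ; pick H0
  + 93.229.187.16/28 (H4) depth=28
  - 159.241.0.0/16 clear@16
  Q 231.206.239.182: descend 1 ; hops seen [H0] ; pick H0
  + 159.240.0.0/12 (H1) depth=12
  + 159.240.0.0/14 (H3) depth=14
  - 93.229.176.0/20 clear@20
  Q 93.0.0.1: descend 01011101 ; hops seen [H0,H2] ; pick H2
  + 93.229.187.16/31 (H1) depth=31

== LOOKUPS ==
["H1","H1","H4","H0","H0","H2"]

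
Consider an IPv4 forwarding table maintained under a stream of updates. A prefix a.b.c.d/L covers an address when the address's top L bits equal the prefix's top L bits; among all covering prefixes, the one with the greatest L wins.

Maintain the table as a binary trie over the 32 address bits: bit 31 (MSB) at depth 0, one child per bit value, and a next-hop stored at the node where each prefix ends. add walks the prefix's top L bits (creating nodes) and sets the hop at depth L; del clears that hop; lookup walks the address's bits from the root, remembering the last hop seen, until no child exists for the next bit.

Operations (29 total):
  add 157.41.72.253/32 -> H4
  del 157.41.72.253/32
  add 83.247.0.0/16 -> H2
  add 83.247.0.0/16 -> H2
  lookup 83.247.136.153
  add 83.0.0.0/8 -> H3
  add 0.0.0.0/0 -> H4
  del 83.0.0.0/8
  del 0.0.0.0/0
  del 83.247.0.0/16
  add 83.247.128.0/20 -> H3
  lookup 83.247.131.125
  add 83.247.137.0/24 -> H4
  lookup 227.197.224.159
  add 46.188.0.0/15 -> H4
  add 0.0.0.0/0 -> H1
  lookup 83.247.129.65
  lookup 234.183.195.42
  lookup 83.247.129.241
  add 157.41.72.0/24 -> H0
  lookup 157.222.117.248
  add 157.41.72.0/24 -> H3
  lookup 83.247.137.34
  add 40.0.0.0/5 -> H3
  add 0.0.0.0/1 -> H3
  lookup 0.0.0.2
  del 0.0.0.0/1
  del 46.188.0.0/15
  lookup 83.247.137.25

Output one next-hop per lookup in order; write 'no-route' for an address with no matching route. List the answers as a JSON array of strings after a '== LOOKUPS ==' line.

Process each operation:
  + 157.41.72.253/32 (H4) depth=32
  del 157.41.72.253/32 (clear depth 32)
  + 83.247.0.0/16 (H2) depth=16
  + 83.247.0.0/16 (H2) depth=16
  lookup 83.247.136.153: bits 0101001111110111 walk d0:-→d1:-→d2:-→d3:-→d4:-→d5:-→d6:-→d7:-→d8:-→d9:-→d10:-→d11:-→d12:-→d13:-→d14:-→d15:-→d16:H2 -> H2
  + 83.0.0.0/8 (H3) depth=8
  + 0.0.0.0/0 (H4) depth=0
  del 83.0.0.0/8 (clear depth 8)
  del 0.0.0.0/0 (clear depth 0)
  del 83.247.0.0/16 (clear depth 16)
  + 83.247.128.0/20 (H3) depth=20
  lookup 83.247.131.125: bits 01010011111101111000 walk d0:-→d1:-→d2:-→d3:-→d4:-→d5:-→d6:-→d7:-→d8:-→d9:-→d10:-→d11:-→d12:-→d13:-→d14:-→d15:-→d16:-→d17:-→d18:-→d19:-→d20:H3 -> H3
  + 83.247.137.0/24 (H4) depth=24
  lookup 227.197.224.159: bits 1 walk d0:-→d1:- -> no-route
  + 46.188.0.0/15 (H4) depth=15
  + 0.0.0.0/0 (H1) depth=0
  lookup 83.247.129.65: bits 01010011111101111000 walk d0:H1→d1:-→d2:-→d3:-→d4:-→d5:-→d6:-→d7:-→d8:-→d9:-→d10:-→d11:-→d12:-→d13:-→d14:-→d15:-→d16:-→d17:-→d18:-→d19:-→d20:H3 -> H3
  lookup 234.183.195.42: bits 1 walk d0:H1→d1:- -> H1
  lookup 83.247.129.241: bits 01010011111101111000 walk d0:H1→d1:-→d2:-→d3:-→d4:-→d5:-→d6:-→d7:-→d8:-→d9:-→d10:-→d11:-→d12:-→d13:-→d14:-→d15:-→d16:-→d17:-→d18:-→d19:-→d20:H3 -> H3
  + 157.41.72.0/24 (H0) depth=24
  lookup 157.222.117.248: bits 10011101 walk d0:H1→d1:-→d2:-→d3:-→d4:-→d5:-→d6:-→d7:-→d8:- -> H1
  + 157.41.72.0/24 (H3) depth=24
  lookup 83.247.137.34: bits 010100111111011110001001 walk d0:H1→d1:-→d2:-→d3:-→d4:-→d5:-→d6:-→d7:-→d8:-→d9:-→d10:-→d11:-→d12:-→d13:-→d14:-→d15:-→d16:-→d17:-→d18:-→d19:-→d20:H3→d21:-→d22:-→d23:-→d24:H4 -> H4
  + 40.0.0.0/5 (H3) depth=5
  + 0.0.0.0/1 (H3) depth=1
  lookup 0.0.0.2: bits 00 walk d0:H1→d1:H3→d2:- -> H3
  del 0.0.0.0/1 (clear depth 1)
  del 46.188.0.0/15 (clear depth 15)
  lookup 83.247.137.25: bits 010100111111011110001001 walk d0:H1→d1:-→d2:-→d3:-→d4:-→d5:-→d6:-→d7:-→d8:-→d9:-→d10:-→d11:-→d12:-→d13:-→d14:-→d15:-→d16:-→d17:-→d18:-→d19:-→d20:H3→d21:-→d22:-→d23:-→d24:H4 -> H4

== LOOKUPS ==
["H2","H3","no-route","H3","H1","H3","H1","H4","H3","H4"]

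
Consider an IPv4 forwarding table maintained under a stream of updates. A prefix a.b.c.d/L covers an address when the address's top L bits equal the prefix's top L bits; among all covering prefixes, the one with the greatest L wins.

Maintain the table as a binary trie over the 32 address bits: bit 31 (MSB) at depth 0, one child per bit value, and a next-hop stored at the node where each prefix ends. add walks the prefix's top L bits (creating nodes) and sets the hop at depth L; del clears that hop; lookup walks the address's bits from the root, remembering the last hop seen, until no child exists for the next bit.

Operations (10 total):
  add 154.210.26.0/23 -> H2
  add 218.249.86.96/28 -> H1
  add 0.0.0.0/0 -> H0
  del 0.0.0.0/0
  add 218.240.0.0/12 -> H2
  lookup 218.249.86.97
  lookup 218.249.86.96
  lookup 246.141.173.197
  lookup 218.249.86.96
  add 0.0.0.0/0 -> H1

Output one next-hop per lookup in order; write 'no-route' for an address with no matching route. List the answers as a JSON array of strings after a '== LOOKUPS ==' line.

Apply in order:
  + 154.210.26.0/23 (H2) depth=23
  + 218.249.86.96/28 (H1) depth=28
  + 0.0.0.0/0 (H0) depth=0
  del 0.0.0.0/0 (clear depth 0)
  + 218.240.0.0/12 (H2) depth=12
  Q 218.249.86.97: descend 1101101011111001010101100110 ; hops seen [H2,H1] ; pick H1
  Q 218.249.86.96: descend 1101101011111001010101100110 ; hops seen [H2,H1] ; pick H1
  Q 246.141.173.197: descend 11 ; hops seen [∅] ; pick no-route
  Q 218.249.86.96: descend 1101101011111001010101100110 ; hops seen [H2,H1] ; pick H1
  + 0.0.0.0/0 (H1) depth=0

== LOOKUPS ==
["H1","H1","no-route","H1"]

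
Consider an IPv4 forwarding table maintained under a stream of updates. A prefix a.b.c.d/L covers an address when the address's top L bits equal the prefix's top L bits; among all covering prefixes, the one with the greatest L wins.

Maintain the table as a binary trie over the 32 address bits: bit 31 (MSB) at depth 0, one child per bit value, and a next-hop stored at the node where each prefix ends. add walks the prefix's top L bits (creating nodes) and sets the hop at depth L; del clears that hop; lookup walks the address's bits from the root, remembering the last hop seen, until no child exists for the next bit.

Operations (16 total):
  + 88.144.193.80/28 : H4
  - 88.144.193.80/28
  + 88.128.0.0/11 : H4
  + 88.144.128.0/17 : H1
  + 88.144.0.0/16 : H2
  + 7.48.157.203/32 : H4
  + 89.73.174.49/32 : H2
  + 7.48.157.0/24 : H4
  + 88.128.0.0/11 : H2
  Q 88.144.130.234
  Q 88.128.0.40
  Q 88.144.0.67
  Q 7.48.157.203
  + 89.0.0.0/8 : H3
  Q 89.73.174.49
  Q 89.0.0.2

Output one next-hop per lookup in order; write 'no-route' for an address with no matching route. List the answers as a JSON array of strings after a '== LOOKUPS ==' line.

Apply in order:
  + 88.144.193.80/28 (H4) depth=28
  del 88.144.193.80/28 (clear depth 28)
  + 88.128.0.0/11 (H4) depth=11
  + 88.144.128.0/17 (H1) depth=17
  + 88.144.0.0/16 (H2) depth=16
  + 7.48.157.203/32 (H4) depth=32
  + 89.73.174.49/32 (H2) depth=32
  + 7.48.157.0/24 (H4) depth=24
  + 88.128.0.0/11 (H2) depth=11
  lookup 88.144.130.234: bits 01011000100100001 walk d0:-→d1:-→d2:-→d3:-→d4:-→d5:-→d6:-→d7:-→d8:-→d9:-→d10:-→d11:H2→d12:-→d13:-→d14:-→d15:-→d16:H2→d17:H1 -> H1
  lookup 88.128.0.40: bits 01011000100 walk d0:-→d1:-→d2:-→d3:-→d4:-→d5:-→d6:-→d7:-→d8:-→d9:-→d10:-→d11:H2 -> H2
  lookup 88.144.0.67: bits 0101100010010000 walk d0:-→d1:-→d2:-→d3:-→d4:-→d5:-→d6:-→d7:-→d8:-→d9:-→d10:-→d11:H2→d12:-→d13:-→d14:-→d15:-→d16:H2 -> H2
  lookup 7.48.157.203: bits 00000111001100001001110111001011 walk d0:-→d1:-→d2:-→d3:-→d4:-→d5:-→d6:-→d7:-→d8:-→d9:-→d10:-→d11:-→d12:-→d13:-→d14:-→d15:-→d16:-→d17:-→d18:-→d19:-→d20:-→d21:-→d22:-→d23:-→d24:H4→d25:-→d26:-→d27:-→d28:-→d29:-→d30:-→d31:-→d32:H4 -> H4
  + 89.0.0.0/8 (H3) depth=8
  lookup 89.73.174.49: bits 01011001010010011010111000110001 walk d0:-→d1:-→d2:-→d3:-→d4:-→d5:-→d6:-→d7:-→d8:H3→d9:-→d10:-→d11:-→d12:-→d13:-→d14:-→d15:-→d16:-→d17:-→d18:-→d19:-→d20:-→d21:-→d22:-→d23:-→d24:-→d25:-→d26:-→d27:-→d28:-→d29:-→d30:-→d31:-→d32:H2 -> H2
  lookup 89.0.0.2: bits 010110010 walk d0:-→d1:-→d2:-→d3:-→d4:-→d5:-→d6:-→d7:-→d8:H3→d9:- -> H3

== LOOKUPS ==
["H1","H2","H2","H4","H2","H3"]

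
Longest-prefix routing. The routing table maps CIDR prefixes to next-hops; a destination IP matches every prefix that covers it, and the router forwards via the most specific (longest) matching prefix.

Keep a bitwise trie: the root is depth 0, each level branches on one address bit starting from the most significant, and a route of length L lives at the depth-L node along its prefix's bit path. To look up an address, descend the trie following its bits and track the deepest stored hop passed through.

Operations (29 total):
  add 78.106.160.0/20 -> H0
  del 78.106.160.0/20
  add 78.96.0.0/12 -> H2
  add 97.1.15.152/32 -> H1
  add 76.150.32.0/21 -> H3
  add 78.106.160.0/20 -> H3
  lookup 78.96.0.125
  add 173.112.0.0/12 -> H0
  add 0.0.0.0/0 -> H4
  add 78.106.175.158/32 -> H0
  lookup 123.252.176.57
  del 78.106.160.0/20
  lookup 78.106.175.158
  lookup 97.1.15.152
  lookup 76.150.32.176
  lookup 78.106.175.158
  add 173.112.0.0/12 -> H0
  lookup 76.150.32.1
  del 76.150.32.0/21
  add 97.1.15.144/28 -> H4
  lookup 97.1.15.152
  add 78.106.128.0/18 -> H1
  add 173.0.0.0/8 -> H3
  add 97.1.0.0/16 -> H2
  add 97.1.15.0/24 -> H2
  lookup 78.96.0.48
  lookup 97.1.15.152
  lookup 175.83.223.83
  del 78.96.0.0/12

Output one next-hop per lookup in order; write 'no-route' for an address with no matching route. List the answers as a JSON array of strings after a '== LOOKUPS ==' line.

Trace:
  + 78.106.160.0/20 (H0) depth=20
  - 78.106.160.0/20 clear@20
  + 78.96.0.0/12 (H2) depth=12
  + 97.1.15.152/32 (H1) depth=32
  + 76.150.32.0/21 (H3) depth=21
  + 78.106.160.0/20 (H3) depth=20
  Q 78.96.0.125: descend 010011100110 ; hops seen [H2] ; pick H2
  + 173.112.0.0/12 (H0) depth=12
  + 0.0.0.0/0 (H4) depth=0
  + 78.106.175.158/32 (H0) depth=32
  Q 123.252.176.57: descend 011 ; hops seen [H4] ; pick H4
  - 78.106.160.0/20 clear@20
  Q 78.106.175.158: descend 01001110011010101010111110011110 ; hops seen [H4,H2,H0] ; pick H0
  Q 97.1.15.152: descend 01100001000000010000111110011000 ; hops seen [H4,H1] ; pick H1
  Q 76.150.32.176: descend 010011001001011000100 ; hops seen [H4,H3] ; pick H3
  Q 78.106.175.158: descend 01001110011010101010111110011110 ; hops seen [H4,H2,H0] ; pick H0
  + 173.112.0.0/12 (H0) depth=12
  Q 76.150.32.1: descend 010011001001011000100 ; hops seen [H4,H3] ; pick H3
  - 76.150.32.0/21 clear@21
  + 97.1.15.144/28 (H4) depth=28
  Q 97.1.15.152: descend 01100001000000010000111110011000 ; hops seen [H4,H4,H1] ; pick H1
  + 78.106.128.0/18 (H1) depth=18
  + 173.0.0.0/8 (H3) depth=8
  + 97.1.0.0/16 (H2) depth=16
  + 97.1.15.0/24 (H2) depth=24
  Q 78.96.0.48: descend 010011100110 ; hops seen [H4,H2] ; pick H2
  Q 97.1.15.152: descend 01100001000000010000111110011000 ; hops seen [H4,H2,H2,H4,H1] ; pick H1
  Q 175.83.223.83: descend 101011 ; hops seen [H4] ; pick H4
  - 78.96.0.0/12 clear@12

== LOOKUPS ==
["H2","H4","H0","H1","H3","H0","H3","H1","H2","H1","H4"]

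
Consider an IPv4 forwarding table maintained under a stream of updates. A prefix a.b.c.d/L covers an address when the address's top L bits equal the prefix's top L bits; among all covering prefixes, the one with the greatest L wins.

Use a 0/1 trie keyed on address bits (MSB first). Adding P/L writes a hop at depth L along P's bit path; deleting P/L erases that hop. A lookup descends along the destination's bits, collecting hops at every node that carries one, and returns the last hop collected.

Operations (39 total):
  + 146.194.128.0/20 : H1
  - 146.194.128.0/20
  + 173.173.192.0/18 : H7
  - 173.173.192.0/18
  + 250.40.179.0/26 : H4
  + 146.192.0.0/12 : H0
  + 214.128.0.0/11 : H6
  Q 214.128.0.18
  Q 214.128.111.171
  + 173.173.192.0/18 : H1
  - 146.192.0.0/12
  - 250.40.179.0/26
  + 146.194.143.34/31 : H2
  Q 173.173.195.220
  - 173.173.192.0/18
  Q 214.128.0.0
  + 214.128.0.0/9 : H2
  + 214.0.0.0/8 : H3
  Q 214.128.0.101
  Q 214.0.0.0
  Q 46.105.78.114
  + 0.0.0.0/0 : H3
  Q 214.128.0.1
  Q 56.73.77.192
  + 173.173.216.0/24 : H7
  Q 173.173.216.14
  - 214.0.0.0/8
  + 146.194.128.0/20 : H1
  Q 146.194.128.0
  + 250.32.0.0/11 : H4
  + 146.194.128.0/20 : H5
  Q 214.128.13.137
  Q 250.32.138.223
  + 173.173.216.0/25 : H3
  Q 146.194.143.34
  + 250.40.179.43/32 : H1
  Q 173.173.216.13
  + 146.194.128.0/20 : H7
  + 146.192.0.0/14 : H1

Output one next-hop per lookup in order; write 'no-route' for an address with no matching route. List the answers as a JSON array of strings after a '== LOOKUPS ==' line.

Trace:
  add 146.194.128.0/20 -> H1 at depth 20
  - 146.194.128.0/20 clear@20
  add 173.173.192.0/18 -> H7 at depth 18
  - 173.173.192.0/18 clear@18
  add 250.40.179.0/26 -> H4 at depth 26
  add 146.192.0.0/12 -> H0 at depth 12
  add 214.128.0.0/11 -> H6 at depth 11
  ? 214.128.0.18  path d0:-→d1:-→d2:-→d3:-→d4:-→d5:-→d6:-→d7:-→d8:-→d9:-→d10:-→d11:H6  best=H6
  ? 214.128.111.171  path d0:-→d1:-→d2:-→d3:-→d4:-→d5:-→d6:-→d7:-→d8:-→d9:-→d10:-→d11:H6  best=H6
  add 173.173.192.0/18 -> H1 at depth 18
  - 146.192.0.0/12 clear@12
  - 250.40.179.0/26 clear@26
  add 146.194.143.34/31 -> H2 at depth 31
  ? 173.173.195.220  path d0:-→d1:-→d2:-→d3:-→d4:-→d5:-→d6:-→d7:-→d8:-→d9:-→d10:-→d11:-→d12:-→d13:-→d14:-→d15:-→d16:-→d17:-→d18:H1  best=H1
  - 173.173.192.0/18 clear@18
  ? 214.128.0.0  path d0:-→d1:-→d2:-→d3:-→d4:-→d5:-→d6:-→d7:-→d8:-→d9:-→d10:-→d11:H6  best=H6
  add 214.128.0.0/9 -> H2 at depth 9
  add 214.0.0.0/8 -> H3 at depth 8
  ? 214.128.0.101  path d0:-→d1:-→d2:-→d3:-→d4:-→d5:-→d6:-→d7:-→d8:H3→d9:H2→d10:-→d11:H6  best=H6
  ? 214.0.0.0  path d0:-→d1:-→d2:-→d3:-→d4:-→d5:-→d6:-→d7:-→d8:H3  best=H3
  ? 46.105.78.114  path d0:-  best=no-route
  add 0.0.0.0/0 -> H3 at depth 0
  ? 214.128.0.1  path d0:H3→d1:-→d2:-→d3:-→d4:-→d5:-→d6:-→d7:-→d8:H3→d9:H2→d10:-→d11:H6  best=H6
  ? 56.73.77.192  path d0:H3  best=H3
  add 173.173.216.0/24 -> H7 at depth 24
  ? 173.173.216.14  path d0:H3→d1:-→d2:-→d3:-→d4:-→d5:-→d6:-→d7:-→d8:-→d9:-→d10:-→d11:-→d12:-→d13:-→d14:-→d15:-→d16:-→d17:-→d18:-→d19:-→d20:-→d21:-→d22:-→d23:-→d24:H7  best=H7
  - 214.0.0.0/8 clear@8
  add 146.194.128.0/20 -> H1 at depth 20
  ? 146.194.128.0  path d0:H3→d1:-→d2:-→d3:-→d4:-→d5:-→d6:-→d7:-→d8:-→d9:-→d10:-→d11:-→d12:-→d13:-→d14:-→d15:-→d16:-→d17:-→d18:-→d19:-→d20:H1  best=H1
  add 250.32.0.0/11 -> H4 at depth 11
  add 146.194.128.0/20 -> H5 at depth 20
  ? 214.128.13.137  path d0:H3→d1:-→d2:-→d3:-→d4:-→d5:-→d6:-→d7:-→d8:-→d9:H2→d10:-→d11:H6  best=H6
  ? 250.32.138.223  path d0:H3→d1:-→d2:-→d3:-→d4:-→d5:-→d6:-→d7:-→d8:-→d9:-→d10:-→d11:H4→d12:-  best=H4
  add 173.173.216.0/25 -> H3 at depth 25
  ? 146.194.143.34  path d0:H3→d1:-→d2:-→d3:-→d4:-→d5:-→d6:-→d7:-→d8:-→d9:-→d10:-→d11:-→d12:-→d13:-→d14:-→d15:-→d16:-→d17:-→d18:-→d19:-→d20:H5→d21:-→d22:-→d23:-→d24:-→d25:-→d26:-→d27:-→d28:-→d29:-→d30:-→d31:H2  best=H2
  add 250.40.179.43/32 -> H1 at depth 32
  ? 173.173.216.13  path d0:H3→d1:-→d2:-→d3:-→d4:-→d5:-→d6:-→d7:-→d8:-→d9:-→d10:-→d11:-→d12:-→d13:-→d14:-→d15:-→d16:-→d17:-→d18:-→d19:-→d20:-→d21:-→d22:-→d23:-→d24:H7→d25:H3  best=H3
  add 146.194.128.0/20 -> H7 at depth 20
  add 146.192.0.0/14 -> H1 at depth 14

== LOOKUPS ==
["H6","H6","H1","H6","H6","H3","no-route","H6","H3","H7","H1","H6","H4","H2","H3"]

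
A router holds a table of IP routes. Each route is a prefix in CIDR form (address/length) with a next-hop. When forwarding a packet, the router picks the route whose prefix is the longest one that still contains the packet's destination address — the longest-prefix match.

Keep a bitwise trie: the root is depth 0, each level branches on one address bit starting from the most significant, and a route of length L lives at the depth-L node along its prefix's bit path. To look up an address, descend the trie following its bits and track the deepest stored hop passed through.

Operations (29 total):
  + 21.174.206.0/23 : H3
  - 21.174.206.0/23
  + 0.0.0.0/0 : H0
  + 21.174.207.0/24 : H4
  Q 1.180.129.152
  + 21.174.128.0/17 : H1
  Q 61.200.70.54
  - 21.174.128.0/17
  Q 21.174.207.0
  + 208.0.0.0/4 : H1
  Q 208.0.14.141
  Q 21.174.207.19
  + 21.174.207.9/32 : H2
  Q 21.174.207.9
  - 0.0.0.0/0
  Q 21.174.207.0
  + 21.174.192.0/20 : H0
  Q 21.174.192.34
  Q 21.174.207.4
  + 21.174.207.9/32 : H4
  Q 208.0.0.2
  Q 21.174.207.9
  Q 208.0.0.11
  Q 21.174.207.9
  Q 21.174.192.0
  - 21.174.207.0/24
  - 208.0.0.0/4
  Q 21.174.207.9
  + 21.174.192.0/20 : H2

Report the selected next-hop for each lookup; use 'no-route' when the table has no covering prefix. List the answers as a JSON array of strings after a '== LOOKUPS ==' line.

Trace:
  + 21.174.206.0/23 (H3) depth=23
  - 21.174.206.0/23 clear@23
  + 0.0.0.0/0 (H0) depth=0
  + 21.174.207.0/24 (H4) depth=24
  ? 1.180.129.152  path d0:H0→d1:-→d2:-→d3:-  best=H0
  + 21.174.128.0/17 (H1) depth=17
  ? 61.200.70.54  path d0:H0→d1:-→d2:-  best=H0
  - 21.174.128.0/17 clear@17
  ? 21.174.207.0  path d0:H0→d1:-→d2:-→d3:-→d4:-→d5:-→d6:-→d7:-→d8:-→d9:-→d10:-→d11:-→d12:-→d13:-→d14:-→d15:-→d16:-→d17:-→d18:-→d19:-→d20:-→d21:-→d22:-→d23:-→d24:H4  best=H4
  + 208.0.0.0/4 (H1) depth=4
  ? 208.0.14.141  path d0:H0→d1:-→d2:-→d3:-→d4:H1  best=H1
  ? 21.174.207.19  path d0:H0→d1:-→d2:-→d3:-→d4:-→d5:-→d6:-→d7:-→d8:-→d9:-→d10:-→d11:-→d12:-→d13:-→d14:-→d15:-→d16:-→d17:-→d18:-→d19:-→d20:-→d21:-→d22:-→d23:-→d24:H4  best=H4
  + 21.174.207.9/32 (H2) depth=32
  ? 21.174.207.9  path d0:H0→d1:-→d2:-→d3:-→d4:-→d5:-→d6:-→d7:-→d8:-→d9:-→d10:-→d11:-→d12:-→d13:-→d14:-→d15:-→d16:-→d17:-→d18:-→d19:-→d20:-→d21:-→d22:-→d23:-→d24:H4→d25:-→d26:-→d27:-→d28:-→d29:-→d30:-→d31:-→d32:H2  best=H2
  - 0.0.0.0/0 clear@0
  ? 21.174.207.0  path d0:-→d1:-→d2:-→d3:-→d4:-→d5:-→d6:-→d7:-→d8:-→d9:-→d10:-→d11:-→d12:-→d13:-→d14:-→d15:-→d16:-→d17:-→d18:-→d19:-→d20:-→d21:-→d22:-→d23:-→d24:H4→d25:-→d26:-→d27:-→d28:-  best=H4
  + 21.174.192.0/20 (H0) depth=20
  ? 21.174.192.34  path d0:-→d1:-→d2:-→d3:-→d4:-→d5:-→d6:-→d7:-→d8:-→d9:-→d10:-→d11:-→d12:-→d13:-→d14:-→d15:-→d16:-→d17:-→d18:-→d19:-→d20:H0  best=H0
  ? 21.174.207.4  path d0:-→d1:-→d2:-→d3:-→d4:-→d5:-→d6:-→d7:-→d8:-→d9:-→d10:-→d11:-→d12:-→d13:-→d14:-→d15:-→d16:-→d17:-→d18:-→d19:-→d20:H0→d21:-→d22:-→d23:-→d24:H4→d25:-→d26:-→d27:-→d28:-  best=H4
  + 21.174.207.9/32 (H4) depth=32
  ? 208.0.0.2  path d0:-→d1:-→d2:-→d3:-→d4:H1  best=H1
  ? 21.174.207.9  path d0:-→d1:-→d2:-→d3:-→d4:-→d5:-→d6:-→d7:-→d8:-→d9:-→d10:-→d11:-→d12:-→d13:-→d14:-→d15:-→d16:-→d17:-→d18:-→d19:-→d20:H0→d21:-→d22:-→d23:-→d24:H4→d25:-→d26:-→d27:-→d28:-→d29:-→d30:-→d31:-→d32:H4  best=H4
  ? 208.0.0.11  path d0:-→d1:-→d2:-→d3:-→d4:H1  best=H1
  ? 21.174.207.9  path d0:-→d1:-→d2:-→d3:-→d4:-→d5:-→d6:-→d7:-→d8:-→d9:-→d10:-→d11:-→d12:-→d13:-→d14:-→d15:-→d16:-→d17:-→d18:-→d19:-→d20:H0→d21:-→d22:-→d23:-→d24:H4→d25:-→d26:-→d27:-→d28:-→d29:-→d30:-→d31:-→d32:H4  best=H4
  ? 21.174.192.0  path d0:-→d1:-→d2:-→d3:-→d4:-→d5:-→d6:-→d7:-→d8:-→d9:-→d10:-→d11:-→d12:-→d13:-→d14:-→d15:-→d16:-→d17:-→d18:-→d19:-→d20:H0  best=H0
  - 21.174.207.0/24 clear@24
  - 208.0.0.0/4 clear@4
  ? 21.174.207.9  path d0:-→d1:-→d2:-→d3:-→d4:-→d5:-→d6:-→d7:-→d8:-→d9:-→d10:-→d11:-→d12:-→d13:-→d14:-→d15:-→d16:-→d17:-→d18:-→d19:-→d20:H0→d21:-→d22:-→d23:-→d24:-→d25:-→d26:-→d27:-→d28:-→d29:-→d30:-→d31:-→d32:H4  best=H4
  + 21.174.192.0/20 (H2) depth=20

== LOOKUPS ==
["H0","H0","H4","H1","H4","H2","H4","H0","H4","H1","H4","H1","H4","H0","H4"]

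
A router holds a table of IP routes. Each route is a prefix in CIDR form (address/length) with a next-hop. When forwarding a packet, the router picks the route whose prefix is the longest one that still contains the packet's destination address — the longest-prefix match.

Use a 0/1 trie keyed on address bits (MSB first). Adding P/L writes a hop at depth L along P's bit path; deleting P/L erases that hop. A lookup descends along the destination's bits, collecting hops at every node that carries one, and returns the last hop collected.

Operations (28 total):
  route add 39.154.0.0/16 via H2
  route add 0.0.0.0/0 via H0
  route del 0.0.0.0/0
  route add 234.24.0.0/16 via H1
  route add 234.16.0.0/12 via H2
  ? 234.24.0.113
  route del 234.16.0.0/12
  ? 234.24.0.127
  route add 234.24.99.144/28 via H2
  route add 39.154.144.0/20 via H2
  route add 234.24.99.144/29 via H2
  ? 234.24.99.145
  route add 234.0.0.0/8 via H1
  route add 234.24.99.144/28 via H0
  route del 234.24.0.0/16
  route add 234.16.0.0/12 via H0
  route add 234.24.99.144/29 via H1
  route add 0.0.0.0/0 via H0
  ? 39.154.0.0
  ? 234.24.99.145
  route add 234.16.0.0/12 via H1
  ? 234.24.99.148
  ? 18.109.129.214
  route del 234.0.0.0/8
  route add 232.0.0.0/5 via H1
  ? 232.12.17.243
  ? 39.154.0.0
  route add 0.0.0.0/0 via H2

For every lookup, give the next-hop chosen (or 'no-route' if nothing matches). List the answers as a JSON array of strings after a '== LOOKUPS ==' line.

Process each operation:
  add 39.154.0.0/16 -> H2 at depth 16
  add 0.0.0.0/0 -> H0 at depth 0
  - 0.0.0.0/0 clear@0
  add 234.24.0.0/16 -> H1 at depth 16
  add 234.16.0.0/12 -> H2 at depth 12
  Q 234.24.0.113: descend 1110101000011000 ; hops seen [H2,H1] ; pick H1
  - 234.16.0.0/12 clear@12
  Q 234.24.0.127: descend 1110101000011000 ; hops seen [H1] ; pick H1
  add 234.24.99.144/28 -> H2 at depth 28
  add 39.154.144.0/20 -> H2 at depth 20
  add 234.24.99.144/29 -> H2 at depth 29
  Q 234.24.99.145: descend 11101010000110000110001110010 ; hops seen [H1,H2,H2] ; pick H2
  add 234.0.0.0/8 -> H1 at depth 8
  add 234.24.99.144/28 -> H0 at depth 28
  - 234.24.0.0/16 clear@16
  add 234.16.0.0/12 -> H0 at depth 12
  add 234.24.99.144/29 -> H1 at depth 29
  add 0.0.0.0/0 -> H0 at depth 0
  Q 39.154.0.0: descend 0010011110011010 ; hops seen [H0,H2] ; pick H2
  Q 234.24.99.145: descend 11101010000110000110001110010 ; hops seen [H0,H1,H0,H0,H1] ; pick H1
  add 234.16.0.0/12 -> H1 at depth 12
  Q 234.24.99.148: descend 11101010000110000110001110010 ; hops seen [H0,H1,H1,H0,H1] ; pick H1
  Q 18.109.129.214: descend 00 ; hops seen [H0] ; pick H0
  - 234.0.0.0/8 clear@8
  add 232.0.0.0/5 -> H1 at depth 5
  Q 232.12.17.243: descend 111010 ; hops seen [H0,H1] ; pick H1
  Q 39.154.0.0: descend 0010011110011010 ; hops seen [H0,H2] ; pick H2
  add 0.0.0.0/0 -> H2 at depth 0

== LOOKUPS ==
["H1","H1","H2","H2","H1","H1","H0","H1","H2"]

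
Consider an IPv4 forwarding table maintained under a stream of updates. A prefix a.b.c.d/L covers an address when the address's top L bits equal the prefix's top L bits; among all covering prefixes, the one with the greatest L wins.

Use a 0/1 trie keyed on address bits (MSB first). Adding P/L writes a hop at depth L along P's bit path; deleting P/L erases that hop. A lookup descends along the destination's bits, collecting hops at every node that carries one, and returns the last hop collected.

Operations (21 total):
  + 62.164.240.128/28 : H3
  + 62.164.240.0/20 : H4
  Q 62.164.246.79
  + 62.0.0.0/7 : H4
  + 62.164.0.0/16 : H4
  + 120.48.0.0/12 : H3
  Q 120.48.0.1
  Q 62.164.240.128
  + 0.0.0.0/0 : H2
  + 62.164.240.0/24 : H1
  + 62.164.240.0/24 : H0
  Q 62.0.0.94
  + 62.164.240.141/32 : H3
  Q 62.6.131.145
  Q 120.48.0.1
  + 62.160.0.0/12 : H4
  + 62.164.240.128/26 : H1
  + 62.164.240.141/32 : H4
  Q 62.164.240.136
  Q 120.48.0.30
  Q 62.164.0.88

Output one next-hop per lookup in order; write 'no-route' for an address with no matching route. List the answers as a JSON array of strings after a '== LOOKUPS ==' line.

Apply in order:
  add 62.164.240.128/28 -> H3 at depth 28
  add 62.164.240.0/20 -> H4 at depth 20
  ? 62.164.246.79  path d0:-→d1:-→d2:-→d3:-→d4:-→d5:-→d6:-→d7:-→d8:-→d9:-→d10:-→d11:-→d12:-→d13:-→d14:-→d15:-→d16:-→d17:-→d18:-→d19:-→d20:H4→d21:-  best=H4
  add 62.0.0.0/7 -> H4 at depth 7
  add 62.164.0.0/16 -> H4 at depth 16
  add 120.48.0.0/12 -> H3 at depth 12
  ? 120.48.0.1  path d0:-→d1:-→d2:-→d3:-→d4:-→d5:-→d6:-→d7:-→d8:-→d9:-→d10:-→d11:-→d12:H3  best=H3
  ? 62.164.240.128  path d0:-→d1:-→d2:-→d3:-→d4:-→d5:-→d6:-→d7:H4→d8:-→d9:-→d10:-→d11:-→d12:-→d13:-→d14:-→d15:-→d16:H4→d17:-→d18:-→d19:-→d20:H4→d21:-→d22:-→d23:-→d24:-→d25:-→d26:-→d27:-→d28:H3  best=H3
  add 0.0.0.0/0 -> H2 at depth 0
  add 62.164.240.0/24 -> H1 at depth 24
  add 62.164.240.0/24 -> H0 at depth 24
  ? 62.0.0.94  path d0:H2→d1:-→d2:-→d3:-→d4:-→d5:-→d6:-→d7:H4→d8:-  best=H4
  add 62.164.240.141/32 -> H3 at depth 32
  ? 62.6.131.145  path d0:H2→d1:-→d2:-→d3:-→d4:-→d5:-→d6:-→d7:H4→d8:-  best=H4
  ? 120.48.0.1  path d0:H2→d1:-→d2:-→d3:-→d4:-→d5:-→d6:-→d7:-→d8:-→d9:-→d10:-→d11:-→d12:H3  best=H3
  add 62.160.0.0/12 -> H4 at depth 12
  add 62.164.240.128/26 -> H1 at depth 26
  add 62.164.240.141/32 -> H4 at depth 32
  ? 62.164.240.136  path d0:H2→d1:-→d2:-→d3:-→d4:-→d5:-→d6:-→d7:H4→d8:-→d9:-→d10:-→d11:-→d12:H4→d13:-→d14:-→d15:-→d16:H4→d17:-→d18:-→d19:-→d20:H4→d21:-→d22:-→d23:-→d24:H0→d25:-→d26:H1→d27:-→d28:H3→d29:-  best=H3
  ? 120.48.0.30  path d0:H2→d1:-→d2:-→d3:-→d4:-→d5:-→d6:-→d7:-→d8:-→d9:-→d10:-→d11:-→d12:H3  best=H3
  ? 62.164.0.88  path d0:H2→d1:-→d2:-→d3:-→d4:-→d5:-→d6:-→d7:H4→d8:-→d9:-→d10:-→d11:-→d12:H4→d13:-→d14:-→d15:-→d16:H4  best=H4

== LOOKUPS ==
["H4","H3","H3","H4","H4","H3","H3","H3","H4"]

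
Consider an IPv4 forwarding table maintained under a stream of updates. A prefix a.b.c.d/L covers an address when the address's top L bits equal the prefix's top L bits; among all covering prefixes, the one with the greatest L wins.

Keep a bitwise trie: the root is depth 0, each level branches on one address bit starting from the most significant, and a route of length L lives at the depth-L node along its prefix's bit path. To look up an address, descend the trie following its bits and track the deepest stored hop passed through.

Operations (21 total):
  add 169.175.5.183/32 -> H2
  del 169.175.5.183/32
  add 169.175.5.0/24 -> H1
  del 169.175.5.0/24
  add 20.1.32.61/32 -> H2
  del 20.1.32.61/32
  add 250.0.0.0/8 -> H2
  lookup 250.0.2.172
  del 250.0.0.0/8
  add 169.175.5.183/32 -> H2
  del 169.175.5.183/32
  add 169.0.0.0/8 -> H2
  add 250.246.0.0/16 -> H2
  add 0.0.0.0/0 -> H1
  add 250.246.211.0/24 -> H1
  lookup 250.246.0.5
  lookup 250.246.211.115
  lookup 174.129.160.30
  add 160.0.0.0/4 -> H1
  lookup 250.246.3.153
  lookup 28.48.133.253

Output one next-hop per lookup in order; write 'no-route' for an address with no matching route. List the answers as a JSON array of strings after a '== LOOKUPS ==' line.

Apply in order:
  add 169.175.5.183/32 -> H2 at depth 32
  del 169.175.5.183/32 (clear depth 32)
  add 169.175.5.0/24 -> H1 at depth 24
  del 169.175.5.0/24 (clear depth 24)
  add 20.1.32.61/32 -> H2 at depth 32
  del 20.1.32.61/32 (clear depth 32)
  add 250.0.0.0/8 -> H2 at depth 8
  lookup 250.0.2.172: bits 11111010 walk d0:-→d1:-→d2:-→d3:-→d4:-→d5:-→d6:-→d7:-→d8:H2 -> H2
  del 250.0.0.0/8 (clear depth 8)
  add 169.175.5.183/32 -> H2 at depth 32
  del 169.175.5.183/32 (clear depth 32)
  add 169.0.0.0/8 -> H2 at depth 8
  add 250.246.0.0/16 -> H2 at depth 16
  add 0.0.0.0/0 -> H1 at depth 0
  add 250.246.211.0/24 -> H1 at depth 24
  lookup 250.246.0.5: bits 1111101011110110 walk d0:H1→d1:-→d2:-→d3:-→d4:-→d5:-→d6:-→d7:-→d8:-→d9:-→d10:-→d11:-→d12:-→d13:-→d14:-→d15:-→d16:H2 -> H2
  lookup 250.246.211.115: bits 111110101111011011010011 walk d0:H1→d1:-→d2:-→d3:-→d4:-→d5:-→d6:-→d7:-→d8:-→d9:-→d10:-→d11:-→d12:-→d13:-→d14:-→d15:-→d16:H2→d17:-→d18:-→d19:-→d20:-→d21:-→d22:-→d23:-→d24:H1 -> H1
  lookup 174.129.160.30: bits 10101 walk d0:H1→d1:-→d2:-→d3:-→d4:-→d5:- -> H1
  add 160.0.0.0/4 -> H1 at depth 4
  lookup 250.246.3.153: bits 1111101011110110 walk d0:H1→d1:-→d2:-→d3:-→d4:-→d5:-→d6:-→d7:-→d8:-→d9:-→d10:-→d11:-→d12:-→d13:-→d14:-→d15:-→d16:H2 -> H2
  lookup 28.48.133.253: bits 0001 walk d0:H1→d1:-→d2:-→d3:-→d4:- -> H1

== LOOKUPS ==
["H2","H2","H1","H1","H2","H1"]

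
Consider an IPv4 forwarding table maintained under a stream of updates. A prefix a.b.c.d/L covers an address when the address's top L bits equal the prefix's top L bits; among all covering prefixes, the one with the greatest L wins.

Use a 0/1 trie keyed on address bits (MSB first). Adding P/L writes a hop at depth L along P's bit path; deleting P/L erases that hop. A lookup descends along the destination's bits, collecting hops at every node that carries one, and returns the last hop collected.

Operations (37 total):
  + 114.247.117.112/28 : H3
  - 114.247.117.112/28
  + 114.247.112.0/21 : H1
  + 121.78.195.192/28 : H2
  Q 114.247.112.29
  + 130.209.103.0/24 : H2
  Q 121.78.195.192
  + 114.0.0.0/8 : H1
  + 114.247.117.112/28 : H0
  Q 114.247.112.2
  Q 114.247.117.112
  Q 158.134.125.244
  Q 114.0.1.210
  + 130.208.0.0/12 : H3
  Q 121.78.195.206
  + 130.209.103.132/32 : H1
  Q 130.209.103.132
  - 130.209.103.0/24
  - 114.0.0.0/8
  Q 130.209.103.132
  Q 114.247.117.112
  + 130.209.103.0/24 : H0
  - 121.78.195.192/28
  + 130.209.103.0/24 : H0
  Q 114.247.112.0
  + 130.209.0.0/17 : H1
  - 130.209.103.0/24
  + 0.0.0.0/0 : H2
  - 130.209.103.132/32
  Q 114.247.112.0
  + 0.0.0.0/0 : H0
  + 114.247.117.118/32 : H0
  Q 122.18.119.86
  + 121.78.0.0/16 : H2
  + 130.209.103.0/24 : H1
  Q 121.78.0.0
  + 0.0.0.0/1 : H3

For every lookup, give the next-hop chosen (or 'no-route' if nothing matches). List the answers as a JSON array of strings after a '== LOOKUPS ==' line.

Apply in order:
  + 114.247.117.112/28 (H3) depth=28
  - 114.247.117.112/28 clear@28
  + 114.247.112.0/21 (H1) depth=21
  + 121.78.195.192/28 (H2) depth=28
  ? 114.247.112.29  path d0:-→d1:-→d2:-→d3:-→d4:-→d5:-→d6:-→d7:-→d8:-→d9:-→d10:-→d11:-→d12:-→d13:-→d14:-→d15:-→d16:-→d17:-→d18:-→d19:-→d20:-→d21:H1  best=H1
  + 130.209.103.0/24 (H2) depth=24
  ? 121.78.195.192  path d0:-→d1:-→d2:-→d3:-→d4:-→d5:-→d6:-→d7:-→d8:-→d9:-→d10:-→d11:-→d12:-→d13:-→d14:-→d15:-→d16:-→d17:-→d18:-→d19:-→d20:-→d21:-→d22:-→d23:-→d24:-→d25:-→d26:-→d27:-→d28:H2  best=H2
  + 114.0.0.0/8 (H1) depth=8
  + 114.247.117.112/28 (H0) depth=28
  ? 114.247.112.2  path d0:-→d1:-→d2:-→d3:-→d4:-→d5:-→d6:-→d7:-→d8:H1→d9:-→d10:-→d11:-→d12:-→d13:-→d14:-→d15:-→d16:-→d17:-→d18:-→d19:-→d20:-→d21:H1  best=H1
  ? 114.247.117.112  path d0:-→d1:-→d2:-→d3:-→d4:-→d5:-→d6:-→d7:-→d8:H1→d9:-→d10:-→d11:-→d12:-→d13:-→d14:-→d15:-→d16:-→d17:-→d18:-→d19:-→d20:-→d21:H1→d22:-→d23:-→d24:-→d25:-→d26:-→d27:-→d28:H0  best=H0
  ? 158.134.125.244  path d0:-→d1:-→d2:-→d3:-  best=no-route
  ? 114.0.1.210  path d0:-→d1:-→d2:-→d3:-→d4:-→d5:-→d6:-→d7:-→d8:H1  best=H1
  + 130.208.0.0/12 (H3) depth=12
  ? 121.78.195.206  path d0:-→d1:-→d2:-→d3:-→d4:-→d5:-→d6:-→d7:-→d8:-→d9:-→d10:-→d11:-→d12:-→d13:-→d14:-→d15:-→d16:-→d17:-→d18:-→d19:-→d20:-→d21:-→d22:-→d23:-→d24:-→d25:-→d26:-→d27:-→d28:H2  best=H2
  + 130.209.103.132/32 (H1) depth=32
  ? 130.209.103.132  path d0:-→d1:-→d2:-→d3:-→d4:-→d5:-→d6:-→d7:-→d8:-→d9:-→d10:-→d11:-→d12:H3→d13:-→d14:-→d15:-→d16:-→d17:-→d18:-→d19:-→d20:-→d21:-→d22:-→d23:-→d24:H2→d25:-→d26:-→d27:-→d28:-→d29:-→d30:-→d31:-→d32:H1  best=H1
  - 130.209.103.0/24 clear@24
  - 114.0.0.0/8 clear@8
  ? 130.209.103.132  path d0:-→d1:-→d2:-→d3:-→d4:-→d5:-→d6:-→d7:-→d8:-→d9:-→d10:-→d11:-→d12:H3→d13:-→d14:-→d15:-→d16:-→d17:-→d18:-→d19:-→d20:-→d21:-→d22:-→d23:-→d24:-→d25:-→d26:-→d27:-→d28:-→d29:-→d30:-→d31:-→d32:H1  best=H1
  ? 114.247.117.112  path d0:-→d1:-→d2:-→d3:-→d4:-→d5:-→d6:-→d7:-→d8:-→d9:-→d10:-→d11:-→d12:-→d13:-→d14:-→d15:-→d16:-→d17:-→d18:-→d19:-→d20:-→d21:H1→d22:-→d23:-→d24:-→d25:-→d26:-→d27:-→d28:H0  best=H0
  + 130.209.103.0/24 (H0) depth=24
  - 121.78.195.192/28 clear@28
  + 130.209.103.0/24 (H0) depth=24
  ? 114.247.112.0  path d0:-→d1:-→d2:-→d3:-→d4:-→d5:-→d6:-→d7:-→d8:-→d9:-→d10:-→d11:-→d12:-→d13:-→d14:-→d15:-→d16:-→d17:-→d18:-→d19:-→d20:-→d21:H1  best=H1
  + 130.209.0.0/17 (H1) depth=17
  - 130.209.103.0/24 clear@24
  + 0.0.0.0/0 (H2) depth=0
  - 130.209.103.132/32 clear@32
  ? 114.247.112.0  path d0:H2→d1:-→d2:-→d3:-→d4:-→d5:-→d6:-→d7:-→d8:-→d9:-→d10:-→d11:-→d12:-→d13:-→d14:-→d15:-→d16:-→d17:-→d18:-→d19:-→d20:-→d21:H1  best=H1
  + 0.0.0.0/0 (H0) depth=0
  + 114.247.117.118/32 (H0) depth=32
  ? 122.18.119.86  path d0:H0→d1:-→d2:-→d3:-→d4:-→d5:-→d6:-  best=H0
  + 121.78.0.0/16 (H2) depth=16
  + 130.209.103.0/24 (H1) depth=24
  ? 121.78.0.0  path d0:H0→d1:-→d2:-→d3:-→d4:-→d5:-→d6:-→d7:-→d8:-→d9:-→d10:-→d11:-→d12:-→d13:-→d14:-→d15:-→d16:H2  best=H2
  + 0.0.0.0/1 (H3) depth=1

== LOOKUPS ==
["H1","H2","H1","H0","no-route","H1","H2","H1","H1","H0","H1","H1","H0","H2"]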